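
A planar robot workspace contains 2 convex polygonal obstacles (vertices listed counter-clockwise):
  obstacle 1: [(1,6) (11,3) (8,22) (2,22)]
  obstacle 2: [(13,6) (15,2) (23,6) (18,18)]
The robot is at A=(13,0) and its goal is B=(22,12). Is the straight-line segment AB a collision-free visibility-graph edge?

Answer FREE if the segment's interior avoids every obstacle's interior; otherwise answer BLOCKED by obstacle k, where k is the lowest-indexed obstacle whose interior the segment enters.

BLOCKED by obstacle 2

Obstacle 1 [(1,6) (11,3) (8,22) (2,22)]:
  edge (1,6)–(11,3): clear
  edge (11,3)–(8,22): clear
  edge (8,22)–(2,22): clear
  edge (2,22)–(1,6): clear
  midpoint (35/2,6) outside
  → clear
Obstacle 2 [(13,6) (15,2) (23,6) (18,18)]:
  edge (13,6)–(15,2): crosses AB
  edge (15,2)–(23,6): clear
  edge (23,6)–(18,18): crosses AB
  edge (18,18)–(13,6): clear
  → BLOCKED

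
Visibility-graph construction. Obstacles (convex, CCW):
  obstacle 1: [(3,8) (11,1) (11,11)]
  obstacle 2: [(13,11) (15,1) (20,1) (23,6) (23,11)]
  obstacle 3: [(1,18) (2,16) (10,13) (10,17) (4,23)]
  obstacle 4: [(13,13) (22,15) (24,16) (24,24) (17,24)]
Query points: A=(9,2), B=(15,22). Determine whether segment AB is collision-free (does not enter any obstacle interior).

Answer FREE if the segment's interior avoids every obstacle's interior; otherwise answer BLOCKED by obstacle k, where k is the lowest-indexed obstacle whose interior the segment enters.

Obstacle 1 [(3,8) (11,1) (11,11)]:
  edge (3,8)–(11,1): crosses AB
  edge (11,1)–(11,11): crosses AB
  edge (11,11)–(3,8): clear
  → BLOCKED
Obstacle 2 [(13,11) (15,1) (20,1) (23,6) (23,11)]:
  edge (13,11)–(15,1): clear
  edge (15,1)–(20,1): clear
  edge (20,1)–(23,6): clear
  edge (23,6)–(23,11): clear
  edge (23,11)–(13,11): clear
  midpoint (12,12) outside
  → clear
Obstacle 3 [(1,18) (2,16) (10,13) (10,17) (4,23)]:
  edge (1,18)–(2,16): clear
  edge (2,16)–(10,13): clear
  edge (10,13)–(10,17): clear
  edge (10,17)–(4,23): clear
  edge (4,23)–(1,18): clear
  midpoint (12,12) outside
  → clear
Obstacle 4 [(13,13) (22,15) (24,16) (24,24) (17,24)]:
  edge (13,13)–(22,15): clear
  edge (22,15)–(24,16): clear
  edge (24,16)–(24,24): clear
  edge (24,24)–(17,24): clear
  edge (17,24)–(13,13): clear
  midpoint (12,12) outside
  → clear

BLOCKED by obstacle 1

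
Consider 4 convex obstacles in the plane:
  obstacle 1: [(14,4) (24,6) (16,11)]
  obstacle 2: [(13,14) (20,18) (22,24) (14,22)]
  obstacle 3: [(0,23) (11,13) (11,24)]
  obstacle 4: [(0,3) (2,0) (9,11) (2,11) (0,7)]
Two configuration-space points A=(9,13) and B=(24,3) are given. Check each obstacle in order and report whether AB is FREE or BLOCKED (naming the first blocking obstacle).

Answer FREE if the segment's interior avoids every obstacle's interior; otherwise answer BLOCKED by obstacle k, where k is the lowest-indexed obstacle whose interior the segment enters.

Obstacle 1 [(14,4) (24,6) (16,11)]:
  edge (14,4)–(24,6): crosses AB
  edge (24,6)–(16,11): clear
  edge (16,11)–(14,4): crosses AB
  → BLOCKED
Obstacle 2 [(13,14) (20,18) (22,24) (14,22)]:
  edge (13,14)–(20,18): clear
  edge (20,18)–(22,24): clear
  edge (22,24)–(14,22): clear
  edge (14,22)–(13,14): clear
  midpoint (33/2,8) outside
  → clear
Obstacle 3 [(0,23) (11,13) (11,24)]:
  edge (0,23)–(11,13): clear
  edge (11,13)–(11,24): clear
  edge (11,24)–(0,23): clear
  midpoint (33/2,8) outside
  → clear
Obstacle 4 [(0,3) (2,0) (9,11) (2,11) (0,7)]:
  edge (0,3)–(2,0): clear
  edge (2,0)–(9,11): clear
  edge (9,11)–(2,11): clear
  edge (2,11)–(0,7): clear
  edge (0,7)–(0,3): clear
  midpoint (33/2,8) outside
  → clear

BLOCKED by obstacle 1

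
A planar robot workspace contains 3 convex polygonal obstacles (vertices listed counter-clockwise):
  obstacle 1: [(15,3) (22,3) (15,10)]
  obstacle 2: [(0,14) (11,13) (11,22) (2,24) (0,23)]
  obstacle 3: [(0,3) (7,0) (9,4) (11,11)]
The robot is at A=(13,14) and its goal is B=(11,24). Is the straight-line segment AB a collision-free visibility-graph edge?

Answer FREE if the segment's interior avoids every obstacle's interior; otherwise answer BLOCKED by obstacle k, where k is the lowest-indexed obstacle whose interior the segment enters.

FREE

Obstacle 1 [(15,3) (22,3) (15,10)]:
  edge (15,3)–(22,3): clear
  edge (22,3)–(15,10): clear
  edge (15,10)–(15,3): clear
  midpoint (12,19) outside
  → clear
Obstacle 2 [(0,14) (11,13) (11,22) (2,24) (0,23)]:
  edge (0,14)–(11,13): clear
  edge (11,13)–(11,22): clear
  edge (11,22)–(2,24): clear
  edge (2,24)–(0,23): clear
  edge (0,23)–(0,14): clear
  midpoint (12,19) outside
  → clear
Obstacle 3 [(0,3) (7,0) (9,4) (11,11)]:
  edge (0,3)–(7,0): clear
  edge (7,0)–(9,4): clear
  edge (9,4)–(11,11): clear
  edge (11,11)–(0,3): clear
  midpoint (12,19) outside
  → clear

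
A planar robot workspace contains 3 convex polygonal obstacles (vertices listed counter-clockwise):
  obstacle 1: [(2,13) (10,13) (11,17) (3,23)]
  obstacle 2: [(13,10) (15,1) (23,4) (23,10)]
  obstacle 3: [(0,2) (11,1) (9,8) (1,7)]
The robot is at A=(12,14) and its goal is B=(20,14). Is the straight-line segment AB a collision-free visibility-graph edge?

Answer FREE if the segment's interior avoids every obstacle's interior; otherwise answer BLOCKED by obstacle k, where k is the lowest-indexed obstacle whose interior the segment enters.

FREE

Obstacle 1 [(2,13) (10,13) (11,17) (3,23)]:
  edge (2,13)–(10,13): clear
  edge (10,13)–(11,17): clear
  edge (11,17)–(3,23): clear
  edge (3,23)–(2,13): clear
  midpoint (16,14) outside
  → clear
Obstacle 2 [(13,10) (15,1) (23,4) (23,10)]:
  edge (13,10)–(15,1): clear
  edge (15,1)–(23,4): clear
  edge (23,4)–(23,10): clear
  edge (23,10)–(13,10): clear
  midpoint (16,14) outside
  → clear
Obstacle 3 [(0,2) (11,1) (9,8) (1,7)]:
  edge (0,2)–(11,1): clear
  edge (11,1)–(9,8): clear
  edge (9,8)–(1,7): clear
  edge (1,7)–(0,2): clear
  midpoint (16,14) outside
  → clear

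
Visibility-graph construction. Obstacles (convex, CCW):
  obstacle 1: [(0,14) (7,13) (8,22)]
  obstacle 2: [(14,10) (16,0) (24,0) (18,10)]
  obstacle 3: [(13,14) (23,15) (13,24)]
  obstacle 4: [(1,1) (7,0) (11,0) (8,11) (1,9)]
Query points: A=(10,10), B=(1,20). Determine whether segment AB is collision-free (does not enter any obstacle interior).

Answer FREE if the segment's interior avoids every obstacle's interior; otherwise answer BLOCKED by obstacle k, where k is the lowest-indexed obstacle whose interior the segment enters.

BLOCKED by obstacle 1

Obstacle 1 [(0,14) (7,13) (8,22)]:
  edge (0,14)–(7,13): clear
  edge (7,13)–(8,22): crosses AB
  edge (8,22)–(0,14): crosses AB
  → BLOCKED
Obstacle 2 [(14,10) (16,0) (24,0) (18,10)]:
  edge (14,10)–(16,0): clear
  edge (16,0)–(24,0): clear
  edge (24,0)–(18,10): clear
  edge (18,10)–(14,10): clear
  midpoint (11/2,15) outside
  → clear
Obstacle 3 [(13,14) (23,15) (13,24)]:
  edge (13,14)–(23,15): clear
  edge (23,15)–(13,24): clear
  edge (13,24)–(13,14): clear
  midpoint (11/2,15) outside
  → clear
Obstacle 4 [(1,1) (7,0) (11,0) (8,11) (1,9)]:
  edge (1,1)–(7,0): clear
  edge (7,0)–(11,0): clear
  edge (11,0)–(8,11): clear
  edge (8,11)–(1,9): clear
  edge (1,9)–(1,1): clear
  midpoint (11/2,15) outside
  → clear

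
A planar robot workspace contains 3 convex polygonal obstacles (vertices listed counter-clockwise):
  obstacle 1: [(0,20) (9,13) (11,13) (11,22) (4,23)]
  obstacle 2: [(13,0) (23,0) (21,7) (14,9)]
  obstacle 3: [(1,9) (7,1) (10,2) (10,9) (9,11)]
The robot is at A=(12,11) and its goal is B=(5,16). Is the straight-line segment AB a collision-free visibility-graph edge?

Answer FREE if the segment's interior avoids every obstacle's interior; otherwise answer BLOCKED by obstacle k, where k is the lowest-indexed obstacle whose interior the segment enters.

Obstacle 1 [(0,20) (9,13) (11,13) (11,22) (4,23)]:
  edge (0,20)–(9,13): crosses AB
  edge (9,13)–(11,13): crosses AB
  edge (11,13)–(11,22): clear
  edge (11,22)–(4,23): clear
  edge (4,23)–(0,20): clear
  → BLOCKED
Obstacle 2 [(13,0) (23,0) (21,7) (14,9)]:
  edge (13,0)–(23,0): clear
  edge (23,0)–(21,7): clear
  edge (21,7)–(14,9): clear
  edge (14,9)–(13,0): clear
  midpoint (17/2,27/2) outside
  → clear
Obstacle 3 [(1,9) (7,1) (10,2) (10,9) (9,11)]:
  edge (1,9)–(7,1): clear
  edge (7,1)–(10,2): clear
  edge (10,2)–(10,9): clear
  edge (10,9)–(9,11): clear
  edge (9,11)–(1,9): clear
  midpoint (17/2,27/2) outside
  → clear

BLOCKED by obstacle 1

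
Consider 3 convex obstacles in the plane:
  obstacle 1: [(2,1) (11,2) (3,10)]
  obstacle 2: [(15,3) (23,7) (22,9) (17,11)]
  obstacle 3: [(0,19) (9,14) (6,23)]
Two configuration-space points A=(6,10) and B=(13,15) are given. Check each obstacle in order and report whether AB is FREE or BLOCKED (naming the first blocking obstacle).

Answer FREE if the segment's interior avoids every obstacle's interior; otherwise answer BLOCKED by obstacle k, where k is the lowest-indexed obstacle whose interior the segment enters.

FREE

Obstacle 1 [(2,1) (11,2) (3,10)]:
  edge (2,1)–(11,2): clear
  edge (11,2)–(3,10): clear
  edge (3,10)–(2,1): clear
  midpoint (19/2,25/2) outside
  → clear
Obstacle 2 [(15,3) (23,7) (22,9) (17,11)]:
  edge (15,3)–(23,7): clear
  edge (23,7)–(22,9): clear
  edge (22,9)–(17,11): clear
  edge (17,11)–(15,3): clear
  midpoint (19/2,25/2) outside
  → clear
Obstacle 3 [(0,19) (9,14) (6,23)]:
  edge (0,19)–(9,14): clear
  edge (9,14)–(6,23): clear
  edge (6,23)–(0,19): clear
  midpoint (19/2,25/2) outside
  → clear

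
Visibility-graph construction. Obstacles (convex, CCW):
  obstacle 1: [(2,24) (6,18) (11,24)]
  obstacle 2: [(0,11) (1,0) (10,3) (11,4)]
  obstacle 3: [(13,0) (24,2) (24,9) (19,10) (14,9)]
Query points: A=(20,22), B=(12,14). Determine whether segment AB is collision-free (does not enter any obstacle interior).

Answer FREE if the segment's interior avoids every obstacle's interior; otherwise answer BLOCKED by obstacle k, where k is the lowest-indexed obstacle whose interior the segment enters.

Obstacle 1 [(2,24) (6,18) (11,24)]:
  edge (2,24)–(6,18): clear
  edge (6,18)–(11,24): clear
  edge (11,24)–(2,24): clear
  midpoint (16,18) outside
  → clear
Obstacle 2 [(0,11) (1,0) (10,3) (11,4)]:
  edge (0,11)–(1,0): clear
  edge (1,0)–(10,3): clear
  edge (10,3)–(11,4): clear
  edge (11,4)–(0,11): clear
  midpoint (16,18) outside
  → clear
Obstacle 3 [(13,0) (24,2) (24,9) (19,10) (14,9)]:
  edge (13,0)–(24,2): clear
  edge (24,2)–(24,9): clear
  edge (24,9)–(19,10): clear
  edge (19,10)–(14,9): clear
  edge (14,9)–(13,0): clear
  midpoint (16,18) outside
  → clear

FREE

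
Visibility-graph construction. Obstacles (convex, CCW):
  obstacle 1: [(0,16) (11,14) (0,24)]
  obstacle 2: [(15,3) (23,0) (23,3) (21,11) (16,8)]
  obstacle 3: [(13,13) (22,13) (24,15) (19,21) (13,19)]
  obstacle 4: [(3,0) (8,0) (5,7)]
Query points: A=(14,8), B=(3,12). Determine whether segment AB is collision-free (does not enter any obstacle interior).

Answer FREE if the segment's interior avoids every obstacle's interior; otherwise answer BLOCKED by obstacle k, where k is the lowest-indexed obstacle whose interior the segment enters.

Obstacle 1 [(0,16) (11,14) (0,24)]:
  edge (0,16)–(11,14): clear
  edge (11,14)–(0,24): clear
  edge (0,24)–(0,16): clear
  midpoint (17/2,10) outside
  → clear
Obstacle 2 [(15,3) (23,0) (23,3) (21,11) (16,8)]:
  edge (15,3)–(23,0): clear
  edge (23,0)–(23,3): clear
  edge (23,3)–(21,11): clear
  edge (21,11)–(16,8): clear
  edge (16,8)–(15,3): clear
  midpoint (17/2,10) outside
  → clear
Obstacle 3 [(13,13) (22,13) (24,15) (19,21) (13,19)]:
  edge (13,13)–(22,13): clear
  edge (22,13)–(24,15): clear
  edge (24,15)–(19,21): clear
  edge (19,21)–(13,19): clear
  edge (13,19)–(13,13): clear
  midpoint (17/2,10) outside
  → clear
Obstacle 4 [(3,0) (8,0) (5,7)]:
  edge (3,0)–(8,0): clear
  edge (8,0)–(5,7): clear
  edge (5,7)–(3,0): clear
  midpoint (17/2,10) outside
  → clear

FREE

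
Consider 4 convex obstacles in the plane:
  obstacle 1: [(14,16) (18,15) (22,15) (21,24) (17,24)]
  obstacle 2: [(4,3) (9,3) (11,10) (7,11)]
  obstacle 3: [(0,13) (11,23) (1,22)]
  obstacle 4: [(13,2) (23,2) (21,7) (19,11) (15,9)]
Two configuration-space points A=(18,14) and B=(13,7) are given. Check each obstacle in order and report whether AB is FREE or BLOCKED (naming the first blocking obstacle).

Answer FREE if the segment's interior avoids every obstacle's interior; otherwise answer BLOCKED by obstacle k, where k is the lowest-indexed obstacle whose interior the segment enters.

Obstacle 1 [(14,16) (18,15) (22,15) (21,24) (17,24)]:
  edge (14,16)–(18,15): clear
  edge (18,15)–(22,15): clear
  edge (22,15)–(21,24): clear
  edge (21,24)–(17,24): clear
  edge (17,24)–(14,16): clear
  midpoint (31/2,21/2) outside
  → clear
Obstacle 2 [(4,3) (9,3) (11,10) (7,11)]:
  edge (4,3)–(9,3): clear
  edge (9,3)–(11,10): clear
  edge (11,10)–(7,11): clear
  edge (7,11)–(4,3): clear
  midpoint (31/2,21/2) outside
  → clear
Obstacle 3 [(0,13) (11,23) (1,22)]:
  edge (0,13)–(11,23): clear
  edge (11,23)–(1,22): clear
  edge (1,22)–(0,13): clear
  midpoint (31/2,21/2) outside
  → clear
Obstacle 4 [(13,2) (23,2) (21,7) (19,11) (15,9)]:
  edge (13,2)–(23,2): clear
  edge (23,2)–(21,7): clear
  edge (21,7)–(19,11): clear
  edge (19,11)–(15,9): clear
  edge (15,9)–(13,2): clear
  midpoint (31/2,21/2) outside
  → clear

FREE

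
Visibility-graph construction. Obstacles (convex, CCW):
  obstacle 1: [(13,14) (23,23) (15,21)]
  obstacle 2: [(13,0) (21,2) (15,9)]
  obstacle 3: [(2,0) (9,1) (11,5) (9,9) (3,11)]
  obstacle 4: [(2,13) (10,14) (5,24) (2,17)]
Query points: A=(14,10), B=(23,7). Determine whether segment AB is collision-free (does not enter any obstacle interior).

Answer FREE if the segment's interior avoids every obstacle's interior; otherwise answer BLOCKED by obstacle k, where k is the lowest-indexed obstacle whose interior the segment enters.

Obstacle 1 [(13,14) (23,23) (15,21)]:
  edge (13,14)–(23,23): clear
  edge (23,23)–(15,21): clear
  edge (15,21)–(13,14): clear
  midpoint (37/2,17/2) outside
  → clear
Obstacle 2 [(13,0) (21,2) (15,9)]:
  edge (13,0)–(21,2): clear
  edge (21,2)–(15,9): clear
  edge (15,9)–(13,0): clear
  midpoint (37/2,17/2) outside
  → clear
Obstacle 3 [(2,0) (9,1) (11,5) (9,9) (3,11)]:
  edge (2,0)–(9,1): clear
  edge (9,1)–(11,5): clear
  edge (11,5)–(9,9): clear
  edge (9,9)–(3,11): clear
  edge (3,11)–(2,0): clear
  midpoint (37/2,17/2) outside
  → clear
Obstacle 4 [(2,13) (10,14) (5,24) (2,17)]:
  edge (2,13)–(10,14): clear
  edge (10,14)–(5,24): clear
  edge (5,24)–(2,17): clear
  edge (2,17)–(2,13): clear
  midpoint (37/2,17/2) outside
  → clear

FREE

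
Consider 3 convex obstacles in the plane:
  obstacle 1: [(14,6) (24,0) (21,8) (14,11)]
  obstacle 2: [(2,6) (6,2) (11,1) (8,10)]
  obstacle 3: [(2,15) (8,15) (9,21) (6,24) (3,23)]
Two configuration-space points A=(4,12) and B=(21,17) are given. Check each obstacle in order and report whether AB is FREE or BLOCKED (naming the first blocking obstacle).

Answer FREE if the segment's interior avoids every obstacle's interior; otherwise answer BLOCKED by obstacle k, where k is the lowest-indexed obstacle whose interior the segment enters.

FREE

Obstacle 1 [(14,6) (24,0) (21,8) (14,11)]:
  edge (14,6)–(24,0): clear
  edge (24,0)–(21,8): clear
  edge (21,8)–(14,11): clear
  edge (14,11)–(14,6): clear
  midpoint (25/2,29/2) outside
  → clear
Obstacle 2 [(2,6) (6,2) (11,1) (8,10)]:
  edge (2,6)–(6,2): clear
  edge (6,2)–(11,1): clear
  edge (11,1)–(8,10): clear
  edge (8,10)–(2,6): clear
  midpoint (25/2,29/2) outside
  → clear
Obstacle 3 [(2,15) (8,15) (9,21) (6,24) (3,23)]:
  edge (2,15)–(8,15): clear
  edge (8,15)–(9,21): clear
  edge (9,21)–(6,24): clear
  edge (6,24)–(3,23): clear
  edge (3,23)–(2,15): clear
  midpoint (25/2,29/2) outside
  → clear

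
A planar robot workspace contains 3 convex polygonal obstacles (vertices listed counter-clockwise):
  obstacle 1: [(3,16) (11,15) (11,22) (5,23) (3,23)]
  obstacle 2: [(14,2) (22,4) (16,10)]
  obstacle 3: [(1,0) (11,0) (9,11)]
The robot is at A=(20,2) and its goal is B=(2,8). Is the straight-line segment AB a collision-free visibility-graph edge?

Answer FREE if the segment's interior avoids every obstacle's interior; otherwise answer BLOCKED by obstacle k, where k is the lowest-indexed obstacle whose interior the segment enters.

BLOCKED by obstacle 2

Obstacle 1 [(3,16) (11,15) (11,22) (5,23) (3,23)]:
  edge (3,16)–(11,15): clear
  edge (11,15)–(11,22): clear
  edge (11,22)–(5,23): clear
  edge (5,23)–(3,23): clear
  edge (3,23)–(3,16): clear
  midpoint (11,5) outside
  → clear
Obstacle 2 [(14,2) (22,4) (16,10)]:
  edge (14,2)–(22,4): crosses AB
  edge (22,4)–(16,10): clear
  edge (16,10)–(14,2): crosses AB
  → BLOCKED
Obstacle 3 [(1,0) (11,0) (9,11)]:
  edge (1,0)–(11,0): clear
  edge (11,0)–(9,11): crosses AB
  edge (9,11)–(1,0): crosses AB
  → BLOCKED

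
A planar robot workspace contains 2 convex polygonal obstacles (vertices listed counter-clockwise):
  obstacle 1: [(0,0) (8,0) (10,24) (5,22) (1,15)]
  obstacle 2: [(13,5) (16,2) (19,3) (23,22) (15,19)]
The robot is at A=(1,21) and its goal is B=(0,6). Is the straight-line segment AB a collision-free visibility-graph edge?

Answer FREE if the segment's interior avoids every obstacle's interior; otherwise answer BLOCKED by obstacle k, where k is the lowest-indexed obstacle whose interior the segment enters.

FREE

Obstacle 1 [(0,0) (8,0) (10,24) (5,22) (1,15)]:
  edge (0,0)–(8,0): clear
  edge (8,0)–(10,24): clear
  edge (10,24)–(5,22): clear
  edge (5,22)–(1,15): clear
  edge (1,15)–(0,0): clear
  midpoint (1/2,27/2) outside
  → clear
Obstacle 2 [(13,5) (16,2) (19,3) (23,22) (15,19)]:
  edge (13,5)–(16,2): clear
  edge (16,2)–(19,3): clear
  edge (19,3)–(23,22): clear
  edge (23,22)–(15,19): clear
  edge (15,19)–(13,5): clear
  midpoint (1/2,27/2) outside
  → clear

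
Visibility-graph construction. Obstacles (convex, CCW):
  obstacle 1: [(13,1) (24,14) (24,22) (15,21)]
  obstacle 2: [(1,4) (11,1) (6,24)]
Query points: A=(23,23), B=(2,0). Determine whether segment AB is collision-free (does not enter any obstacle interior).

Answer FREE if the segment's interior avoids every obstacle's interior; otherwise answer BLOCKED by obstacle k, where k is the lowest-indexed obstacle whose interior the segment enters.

BLOCKED by obstacle 1

Obstacle 1 [(13,1) (24,14) (24,22) (15,21)]:
  edge (13,1)–(24,14): clear
  edge (24,14)–(24,22): clear
  edge (24,22)–(15,21): crosses AB
  edge (15,21)–(13,1): crosses AB
  → BLOCKED
Obstacle 2 [(1,4) (11,1) (6,24)]:
  edge (1,4)–(11,1): crosses AB
  edge (11,1)–(6,24): crosses AB
  edge (6,24)–(1,4): clear
  → BLOCKED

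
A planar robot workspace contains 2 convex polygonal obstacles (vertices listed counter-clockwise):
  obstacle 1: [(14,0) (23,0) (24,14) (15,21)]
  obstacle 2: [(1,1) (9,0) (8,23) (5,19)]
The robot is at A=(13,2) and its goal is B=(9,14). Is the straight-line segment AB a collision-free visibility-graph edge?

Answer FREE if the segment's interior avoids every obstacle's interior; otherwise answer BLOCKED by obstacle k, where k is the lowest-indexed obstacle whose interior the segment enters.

Obstacle 1 [(14,0) (23,0) (24,14) (15,21)]:
  edge (14,0)–(23,0): clear
  edge (23,0)–(24,14): clear
  edge (24,14)–(15,21): clear
  edge (15,21)–(14,0): clear
  midpoint (11,8) outside
  → clear
Obstacle 2 [(1,1) (9,0) (8,23) (5,19)]:
  edge (1,1)–(9,0): clear
  edge (9,0)–(8,23): clear
  edge (8,23)–(5,19): clear
  edge (5,19)–(1,1): clear
  midpoint (11,8) outside
  → clear

FREE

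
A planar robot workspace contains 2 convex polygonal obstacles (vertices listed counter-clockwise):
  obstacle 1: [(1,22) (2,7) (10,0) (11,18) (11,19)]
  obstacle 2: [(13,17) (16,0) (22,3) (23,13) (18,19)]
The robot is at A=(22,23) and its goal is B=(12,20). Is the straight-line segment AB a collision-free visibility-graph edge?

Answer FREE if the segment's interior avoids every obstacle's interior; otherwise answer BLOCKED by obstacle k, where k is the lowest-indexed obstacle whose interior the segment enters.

Obstacle 1 [(1,22) (2,7) (10,0) (11,18) (11,19)]:
  edge (1,22)–(2,7): clear
  edge (2,7)–(10,0): clear
  edge (10,0)–(11,18): clear
  edge (11,18)–(11,19): clear
  edge (11,19)–(1,22): clear
  midpoint (17,43/2) outside
  → clear
Obstacle 2 [(13,17) (16,0) (22,3) (23,13) (18,19)]:
  edge (13,17)–(16,0): clear
  edge (16,0)–(22,3): clear
  edge (22,3)–(23,13): clear
  edge (23,13)–(18,19): clear
  edge (18,19)–(13,17): clear
  midpoint (17,43/2) outside
  → clear

FREE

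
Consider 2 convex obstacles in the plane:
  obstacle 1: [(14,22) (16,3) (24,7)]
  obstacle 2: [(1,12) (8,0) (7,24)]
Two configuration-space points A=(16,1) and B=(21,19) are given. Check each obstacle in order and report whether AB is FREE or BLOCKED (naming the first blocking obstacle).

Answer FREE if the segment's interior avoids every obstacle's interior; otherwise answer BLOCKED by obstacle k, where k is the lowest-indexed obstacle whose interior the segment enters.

Obstacle 1 [(14,22) (16,3) (24,7)]:
  edge (14,22)–(16,3): clear
  edge (16,3)–(24,7): crosses AB
  edge (24,7)–(14,22): crosses AB
  → BLOCKED
Obstacle 2 [(1,12) (8,0) (7,24)]:
  edge (1,12)–(8,0): clear
  edge (8,0)–(7,24): clear
  edge (7,24)–(1,12): clear
  midpoint (37/2,10) outside
  → clear

BLOCKED by obstacle 1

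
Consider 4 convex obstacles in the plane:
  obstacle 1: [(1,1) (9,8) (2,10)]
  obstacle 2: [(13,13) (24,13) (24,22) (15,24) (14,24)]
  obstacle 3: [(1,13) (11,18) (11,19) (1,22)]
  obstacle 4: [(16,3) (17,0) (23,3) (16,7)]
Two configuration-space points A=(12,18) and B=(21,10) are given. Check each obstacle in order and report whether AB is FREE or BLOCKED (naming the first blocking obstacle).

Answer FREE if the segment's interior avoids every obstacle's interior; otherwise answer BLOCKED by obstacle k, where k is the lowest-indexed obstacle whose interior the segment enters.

Obstacle 1 [(1,1) (9,8) (2,10)]:
  edge (1,1)–(9,8): clear
  edge (9,8)–(2,10): clear
  edge (2,10)–(1,1): clear
  midpoint (33/2,14) outside
  → clear
Obstacle 2 [(13,13) (24,13) (24,22) (15,24) (14,24)]:
  edge (13,13)–(24,13): crosses AB
  edge (24,13)–(24,22): clear
  edge (24,22)–(15,24): clear
  edge (15,24)–(14,24): clear
  edge (14,24)–(13,13): crosses AB
  → BLOCKED
Obstacle 3 [(1,13) (11,18) (11,19) (1,22)]:
  edge (1,13)–(11,18): clear
  edge (11,18)–(11,19): clear
  edge (11,19)–(1,22): clear
  edge (1,22)–(1,13): clear
  midpoint (33/2,14) outside
  → clear
Obstacle 4 [(16,3) (17,0) (23,3) (16,7)]:
  edge (16,3)–(17,0): clear
  edge (17,0)–(23,3): clear
  edge (23,3)–(16,7): clear
  edge (16,7)–(16,3): clear
  midpoint (33/2,14) outside
  → clear

BLOCKED by obstacle 2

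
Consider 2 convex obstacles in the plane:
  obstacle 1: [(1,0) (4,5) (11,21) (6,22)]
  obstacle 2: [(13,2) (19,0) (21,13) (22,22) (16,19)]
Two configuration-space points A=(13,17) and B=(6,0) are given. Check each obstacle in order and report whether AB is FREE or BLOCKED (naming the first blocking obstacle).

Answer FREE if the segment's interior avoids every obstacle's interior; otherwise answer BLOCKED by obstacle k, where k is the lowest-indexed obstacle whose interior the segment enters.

Obstacle 1 [(1,0) (4,5) (11,21) (6,22)]:
  edge (1,0)–(4,5): clear
  edge (4,5)–(11,21): clear
  edge (11,21)–(6,22): clear
  edge (6,22)–(1,0): clear
  midpoint (19/2,17/2) outside
  → clear
Obstacle 2 [(13,2) (19,0) (21,13) (22,22) (16,19)]:
  edge (13,2)–(19,0): clear
  edge (19,0)–(21,13): clear
  edge (21,13)–(22,22): clear
  edge (22,22)–(16,19): clear
  edge (16,19)–(13,2): clear
  midpoint (19/2,17/2) outside
  → clear

FREE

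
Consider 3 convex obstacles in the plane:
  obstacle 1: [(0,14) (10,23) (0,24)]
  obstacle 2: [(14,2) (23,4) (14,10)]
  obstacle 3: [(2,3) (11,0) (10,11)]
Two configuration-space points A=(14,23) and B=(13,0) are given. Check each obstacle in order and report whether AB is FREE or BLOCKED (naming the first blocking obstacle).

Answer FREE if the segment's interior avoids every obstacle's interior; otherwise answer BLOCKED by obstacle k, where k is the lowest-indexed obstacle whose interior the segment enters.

FREE

Obstacle 1 [(0,14) (10,23) (0,24)]:
  edge (0,14)–(10,23): clear
  edge (10,23)–(0,24): clear
  edge (0,24)–(0,14): clear
  midpoint (27/2,23/2) outside
  → clear
Obstacle 2 [(14,2) (23,4) (14,10)]:
  edge (14,2)–(23,4): clear
  edge (23,4)–(14,10): clear
  edge (14,10)–(14,2): clear
  midpoint (27/2,23/2) outside
  → clear
Obstacle 3 [(2,3) (11,0) (10,11)]:
  edge (2,3)–(11,0): clear
  edge (11,0)–(10,11): clear
  edge (10,11)–(2,3): clear
  midpoint (27/2,23/2) outside
  → clear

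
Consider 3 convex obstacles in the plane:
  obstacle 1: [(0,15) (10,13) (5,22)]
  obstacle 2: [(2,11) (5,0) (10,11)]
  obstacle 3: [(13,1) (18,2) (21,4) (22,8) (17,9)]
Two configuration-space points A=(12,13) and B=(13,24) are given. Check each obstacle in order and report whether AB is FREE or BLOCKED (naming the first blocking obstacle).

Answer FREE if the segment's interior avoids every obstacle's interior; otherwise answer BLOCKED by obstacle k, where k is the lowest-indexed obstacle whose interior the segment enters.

FREE

Obstacle 1 [(0,15) (10,13) (5,22)]:
  edge (0,15)–(10,13): clear
  edge (10,13)–(5,22): clear
  edge (5,22)–(0,15): clear
  midpoint (25/2,37/2) outside
  → clear
Obstacle 2 [(2,11) (5,0) (10,11)]:
  edge (2,11)–(5,0): clear
  edge (5,0)–(10,11): clear
  edge (10,11)–(2,11): clear
  midpoint (25/2,37/2) outside
  → clear
Obstacle 3 [(13,1) (18,2) (21,4) (22,8) (17,9)]:
  edge (13,1)–(18,2): clear
  edge (18,2)–(21,4): clear
  edge (21,4)–(22,8): clear
  edge (22,8)–(17,9): clear
  edge (17,9)–(13,1): clear
  midpoint (25/2,37/2) outside
  → clear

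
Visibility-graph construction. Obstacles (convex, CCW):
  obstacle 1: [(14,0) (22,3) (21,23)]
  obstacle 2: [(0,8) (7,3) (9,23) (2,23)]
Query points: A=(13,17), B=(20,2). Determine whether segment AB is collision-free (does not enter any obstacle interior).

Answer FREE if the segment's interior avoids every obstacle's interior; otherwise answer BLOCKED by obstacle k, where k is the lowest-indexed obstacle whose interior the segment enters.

BLOCKED by obstacle 1

Obstacle 1 [(14,0) (22,3) (21,23)]:
  edge (14,0)–(22,3): crosses AB
  edge (22,3)–(21,23): clear
  edge (21,23)–(14,0): crosses AB
  → BLOCKED
Obstacle 2 [(0,8) (7,3) (9,23) (2,23)]:
  edge (0,8)–(7,3): clear
  edge (7,3)–(9,23): clear
  edge (9,23)–(2,23): clear
  edge (2,23)–(0,8): clear
  midpoint (33/2,19/2) outside
  → clear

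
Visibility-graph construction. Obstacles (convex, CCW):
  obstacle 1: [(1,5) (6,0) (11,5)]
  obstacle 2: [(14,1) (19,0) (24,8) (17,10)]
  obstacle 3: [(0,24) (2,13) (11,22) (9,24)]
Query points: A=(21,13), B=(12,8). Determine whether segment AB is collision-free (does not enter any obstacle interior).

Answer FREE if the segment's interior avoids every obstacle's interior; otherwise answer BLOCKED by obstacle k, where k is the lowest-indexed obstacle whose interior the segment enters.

FREE

Obstacle 1 [(1,5) (6,0) (11,5)]:
  edge (1,5)–(6,0): clear
  edge (6,0)–(11,5): clear
  edge (11,5)–(1,5): clear
  midpoint (33/2,21/2) outside
  → clear
Obstacle 2 [(14,1) (19,0) (24,8) (17,10)]:
  edge (14,1)–(19,0): clear
  edge (19,0)–(24,8): clear
  edge (24,8)–(17,10): clear
  edge (17,10)–(14,1): clear
  midpoint (33/2,21/2) outside
  → clear
Obstacle 3 [(0,24) (2,13) (11,22) (9,24)]:
  edge (0,24)–(2,13): clear
  edge (2,13)–(11,22): clear
  edge (11,22)–(9,24): clear
  edge (9,24)–(0,24): clear
  midpoint (33/2,21/2) outside
  → clear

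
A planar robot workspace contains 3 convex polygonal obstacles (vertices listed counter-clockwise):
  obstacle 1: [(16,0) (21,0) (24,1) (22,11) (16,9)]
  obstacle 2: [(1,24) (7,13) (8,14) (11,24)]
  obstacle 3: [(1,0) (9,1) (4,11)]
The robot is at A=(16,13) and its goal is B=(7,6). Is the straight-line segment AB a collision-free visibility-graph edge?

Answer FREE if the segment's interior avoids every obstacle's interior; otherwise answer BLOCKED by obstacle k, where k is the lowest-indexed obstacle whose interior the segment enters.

FREE

Obstacle 1 [(16,0) (21,0) (24,1) (22,11) (16,9)]:
  edge (16,0)–(21,0): clear
  edge (21,0)–(24,1): clear
  edge (24,1)–(22,11): clear
  edge (22,11)–(16,9): clear
  edge (16,9)–(16,0): clear
  midpoint (23/2,19/2) outside
  → clear
Obstacle 2 [(1,24) (7,13) (8,14) (11,24)]:
  edge (1,24)–(7,13): clear
  edge (7,13)–(8,14): clear
  edge (8,14)–(11,24): clear
  edge (11,24)–(1,24): clear
  midpoint (23/2,19/2) outside
  → clear
Obstacle 3 [(1,0) (9,1) (4,11)]:
  edge (1,0)–(9,1): clear
  edge (9,1)–(4,11): clear
  edge (4,11)–(1,0): clear
  midpoint (23/2,19/2) outside
  → clear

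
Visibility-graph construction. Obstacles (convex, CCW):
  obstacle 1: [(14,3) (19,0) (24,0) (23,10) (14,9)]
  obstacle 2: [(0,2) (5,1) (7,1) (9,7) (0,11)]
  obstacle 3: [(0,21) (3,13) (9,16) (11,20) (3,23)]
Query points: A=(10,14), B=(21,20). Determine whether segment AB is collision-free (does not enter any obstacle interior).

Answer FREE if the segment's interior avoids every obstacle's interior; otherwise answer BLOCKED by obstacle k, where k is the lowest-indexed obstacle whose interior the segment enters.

FREE

Obstacle 1 [(14,3) (19,0) (24,0) (23,10) (14,9)]:
  edge (14,3)–(19,0): clear
  edge (19,0)–(24,0): clear
  edge (24,0)–(23,10): clear
  edge (23,10)–(14,9): clear
  edge (14,9)–(14,3): clear
  midpoint (31/2,17) outside
  → clear
Obstacle 2 [(0,2) (5,1) (7,1) (9,7) (0,11)]:
  edge (0,2)–(5,1): clear
  edge (5,1)–(7,1): clear
  edge (7,1)–(9,7): clear
  edge (9,7)–(0,11): clear
  edge (0,11)–(0,2): clear
  midpoint (31/2,17) outside
  → clear
Obstacle 3 [(0,21) (3,13) (9,16) (11,20) (3,23)]:
  edge (0,21)–(3,13): clear
  edge (3,13)–(9,16): clear
  edge (9,16)–(11,20): clear
  edge (11,20)–(3,23): clear
  edge (3,23)–(0,21): clear
  midpoint (31/2,17) outside
  → clear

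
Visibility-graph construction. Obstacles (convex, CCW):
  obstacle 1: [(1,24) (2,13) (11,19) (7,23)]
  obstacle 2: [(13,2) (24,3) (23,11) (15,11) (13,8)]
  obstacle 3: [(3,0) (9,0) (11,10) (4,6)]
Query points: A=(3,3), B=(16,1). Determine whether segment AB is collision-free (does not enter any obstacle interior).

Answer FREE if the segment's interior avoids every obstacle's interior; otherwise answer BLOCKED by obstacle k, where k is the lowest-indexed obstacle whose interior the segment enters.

Obstacle 1 [(1,24) (2,13) (11,19) (7,23)]:
  edge (1,24)–(2,13): clear
  edge (2,13)–(11,19): clear
  edge (11,19)–(7,23): clear
  edge (7,23)–(1,24): clear
  midpoint (19/2,2) outside
  → clear
Obstacle 2 [(13,2) (24,3) (23,11) (15,11) (13,8)]:
  edge (13,2)–(24,3): clear
  edge (24,3)–(23,11): clear
  edge (23,11)–(15,11): clear
  edge (15,11)–(13,8): clear
  edge (13,8)–(13,2): clear
  midpoint (19/2,2) outside
  → clear
Obstacle 3 [(3,0) (9,0) (11,10) (4,6)]:
  edge (3,0)–(9,0): clear
  edge (9,0)–(11,10): crosses AB
  edge (11,10)–(4,6): clear
  edge (4,6)–(3,0): crosses AB
  → BLOCKED

BLOCKED by obstacle 3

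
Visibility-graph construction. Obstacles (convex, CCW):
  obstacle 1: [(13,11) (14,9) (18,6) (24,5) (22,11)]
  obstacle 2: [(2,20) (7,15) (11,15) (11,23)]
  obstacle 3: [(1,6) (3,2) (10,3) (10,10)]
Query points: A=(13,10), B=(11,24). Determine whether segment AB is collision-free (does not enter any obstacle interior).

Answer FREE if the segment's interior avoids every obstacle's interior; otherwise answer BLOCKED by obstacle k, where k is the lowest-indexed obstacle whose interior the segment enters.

Obstacle 1 [(13,11) (14,9) (18,6) (24,5) (22,11)]:
  edge (13,11)–(14,9): clear
  edge (14,9)–(18,6): clear
  edge (18,6)–(24,5): clear
  edge (24,5)–(22,11): clear
  edge (22,11)–(13,11): clear
  midpoint (12,17) outside
  → clear
Obstacle 2 [(2,20) (7,15) (11,15) (11,23)]:
  edge (2,20)–(7,15): clear
  edge (7,15)–(11,15): clear
  edge (11,15)–(11,23): clear
  edge (11,23)–(2,20): clear
  midpoint (12,17) outside
  → clear
Obstacle 3 [(1,6) (3,2) (10,3) (10,10)]:
  edge (1,6)–(3,2): clear
  edge (3,2)–(10,3): clear
  edge (10,3)–(10,10): clear
  edge (10,10)–(1,6): clear
  midpoint (12,17) outside
  → clear

FREE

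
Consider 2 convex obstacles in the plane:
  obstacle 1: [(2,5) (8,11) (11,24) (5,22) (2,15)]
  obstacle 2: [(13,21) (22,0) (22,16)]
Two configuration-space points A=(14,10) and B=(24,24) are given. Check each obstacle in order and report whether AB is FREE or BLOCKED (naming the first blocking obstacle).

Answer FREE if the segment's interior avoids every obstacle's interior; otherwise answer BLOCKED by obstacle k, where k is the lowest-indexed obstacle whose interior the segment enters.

BLOCKED by obstacle 2

Obstacle 1 [(2,5) (8,11) (11,24) (5,22) (2,15)]:
  edge (2,5)–(8,11): clear
  edge (8,11)–(11,24): clear
  edge (11,24)–(5,22): clear
  edge (5,22)–(2,15): clear
  edge (2,15)–(2,5): clear
  midpoint (19,17) outside
  → clear
Obstacle 2 [(13,21) (22,0) (22,16)]:
  edge (13,21)–(22,0): crosses AB
  edge (22,0)–(22,16): clear
  edge (22,16)–(13,21): crosses AB
  → BLOCKED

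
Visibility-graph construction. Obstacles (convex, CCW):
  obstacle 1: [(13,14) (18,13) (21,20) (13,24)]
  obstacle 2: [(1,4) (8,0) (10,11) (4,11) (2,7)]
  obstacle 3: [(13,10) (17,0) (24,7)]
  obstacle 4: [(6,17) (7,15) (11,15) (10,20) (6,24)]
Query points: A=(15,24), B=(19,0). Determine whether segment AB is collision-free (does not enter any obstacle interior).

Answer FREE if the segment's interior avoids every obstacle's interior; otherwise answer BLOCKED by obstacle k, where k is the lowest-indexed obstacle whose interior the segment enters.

BLOCKED by obstacle 1

Obstacle 1 [(13,14) (18,13) (21,20) (13,24)]:
  edge (13,14)–(18,13): crosses AB
  edge (18,13)–(21,20): clear
  edge (21,20)–(13,24): crosses AB
  edge (13,24)–(13,14): clear
  → BLOCKED
Obstacle 2 [(1,4) (8,0) (10,11) (4,11) (2,7)]:
  edge (1,4)–(8,0): clear
  edge (8,0)–(10,11): clear
  edge (10,11)–(4,11): clear
  edge (4,11)–(2,7): clear
  edge (2,7)–(1,4): clear
  midpoint (17,12) outside
  → clear
Obstacle 3 [(13,10) (17,0) (24,7)]:
  edge (13,10)–(17,0): clear
  edge (17,0)–(24,7): crosses AB
  edge (24,7)–(13,10): crosses AB
  → BLOCKED
Obstacle 4 [(6,17) (7,15) (11,15) (10,20) (6,24)]:
  edge (6,17)–(7,15): clear
  edge (7,15)–(11,15): clear
  edge (11,15)–(10,20): clear
  edge (10,20)–(6,24): clear
  edge (6,24)–(6,17): clear
  midpoint (17,12) outside
  → clear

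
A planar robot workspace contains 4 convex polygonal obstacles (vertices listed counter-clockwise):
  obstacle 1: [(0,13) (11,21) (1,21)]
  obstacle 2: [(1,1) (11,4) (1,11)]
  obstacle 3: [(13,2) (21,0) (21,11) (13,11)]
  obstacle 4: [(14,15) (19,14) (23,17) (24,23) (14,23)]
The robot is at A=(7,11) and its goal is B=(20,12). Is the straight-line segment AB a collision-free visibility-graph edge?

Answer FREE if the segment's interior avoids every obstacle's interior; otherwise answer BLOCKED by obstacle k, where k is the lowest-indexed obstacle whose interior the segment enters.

FREE

Obstacle 1 [(0,13) (11,21) (1,21)]:
  edge (0,13)–(11,21): clear
  edge (11,21)–(1,21): clear
  edge (1,21)–(0,13): clear
  midpoint (27/2,23/2) outside
  → clear
Obstacle 2 [(1,1) (11,4) (1,11)]:
  edge (1,1)–(11,4): clear
  edge (11,4)–(1,11): clear
  edge (1,11)–(1,1): clear
  midpoint (27/2,23/2) outside
  → clear
Obstacle 3 [(13,2) (21,0) (21,11) (13,11)]:
  edge (13,2)–(21,0): clear
  edge (21,0)–(21,11): clear
  edge (21,11)–(13,11): clear
  edge (13,11)–(13,2): clear
  midpoint (27/2,23/2) outside
  → clear
Obstacle 4 [(14,15) (19,14) (23,17) (24,23) (14,23)]:
  edge (14,15)–(19,14): clear
  edge (19,14)–(23,17): clear
  edge (23,17)–(24,23): clear
  edge (24,23)–(14,23): clear
  edge (14,23)–(14,15): clear
  midpoint (27/2,23/2) outside
  → clear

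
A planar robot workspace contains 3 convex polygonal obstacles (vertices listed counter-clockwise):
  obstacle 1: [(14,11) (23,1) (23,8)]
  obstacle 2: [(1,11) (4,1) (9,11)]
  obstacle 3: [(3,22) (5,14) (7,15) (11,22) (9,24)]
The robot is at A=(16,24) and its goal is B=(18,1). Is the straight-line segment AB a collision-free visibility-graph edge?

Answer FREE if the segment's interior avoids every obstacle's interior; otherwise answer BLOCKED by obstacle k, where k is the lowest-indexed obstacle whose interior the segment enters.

Obstacle 1 [(14,11) (23,1) (23,8)]:
  edge (14,11)–(23,1): crosses AB
  edge (23,1)–(23,8): clear
  edge (23,8)–(14,11): crosses AB
  → BLOCKED
Obstacle 2 [(1,11) (4,1) (9,11)]:
  edge (1,11)–(4,1): clear
  edge (4,1)–(9,11): clear
  edge (9,11)–(1,11): clear
  midpoint (17,25/2) outside
  → clear
Obstacle 3 [(3,22) (5,14) (7,15) (11,22) (9,24)]:
  edge (3,22)–(5,14): clear
  edge (5,14)–(7,15): clear
  edge (7,15)–(11,22): clear
  edge (11,22)–(9,24): clear
  edge (9,24)–(3,22): clear
  midpoint (17,25/2) outside
  → clear

BLOCKED by obstacle 1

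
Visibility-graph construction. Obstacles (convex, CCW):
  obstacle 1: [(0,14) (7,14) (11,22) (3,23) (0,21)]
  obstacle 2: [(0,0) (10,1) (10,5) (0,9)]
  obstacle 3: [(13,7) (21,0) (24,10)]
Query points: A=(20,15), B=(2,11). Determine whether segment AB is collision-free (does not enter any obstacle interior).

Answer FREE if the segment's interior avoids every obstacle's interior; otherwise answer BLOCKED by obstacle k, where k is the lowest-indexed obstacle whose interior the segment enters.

Obstacle 1 [(0,14) (7,14) (11,22) (3,23) (0,21)]:
  edge (0,14)–(7,14): clear
  edge (7,14)–(11,22): clear
  edge (11,22)–(3,23): clear
  edge (3,23)–(0,21): clear
  edge (0,21)–(0,14): clear
  midpoint (11,13) outside
  → clear
Obstacle 2 [(0,0) (10,1) (10,5) (0,9)]:
  edge (0,0)–(10,1): clear
  edge (10,1)–(10,5): clear
  edge (10,5)–(0,9): clear
  edge (0,9)–(0,0): clear
  midpoint (11,13) outside
  → clear
Obstacle 3 [(13,7) (21,0) (24,10)]:
  edge (13,7)–(21,0): clear
  edge (21,0)–(24,10): clear
  edge (24,10)–(13,7): clear
  midpoint (11,13) outside
  → clear

FREE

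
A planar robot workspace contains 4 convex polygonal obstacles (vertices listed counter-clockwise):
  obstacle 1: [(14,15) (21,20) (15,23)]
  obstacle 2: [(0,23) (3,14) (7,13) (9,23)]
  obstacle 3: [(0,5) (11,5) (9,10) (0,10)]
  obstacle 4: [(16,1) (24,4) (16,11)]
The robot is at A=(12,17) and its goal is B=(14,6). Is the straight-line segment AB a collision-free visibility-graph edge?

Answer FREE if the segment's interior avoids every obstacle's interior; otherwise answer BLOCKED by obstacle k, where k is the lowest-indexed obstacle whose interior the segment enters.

FREE

Obstacle 1 [(14,15) (21,20) (15,23)]:
  edge (14,15)–(21,20): clear
  edge (21,20)–(15,23): clear
  edge (15,23)–(14,15): clear
  midpoint (13,23/2) outside
  → clear
Obstacle 2 [(0,23) (3,14) (7,13) (9,23)]:
  edge (0,23)–(3,14): clear
  edge (3,14)–(7,13): clear
  edge (7,13)–(9,23): clear
  edge (9,23)–(0,23): clear
  midpoint (13,23/2) outside
  → clear
Obstacle 3 [(0,5) (11,5) (9,10) (0,10)]:
  edge (0,5)–(11,5): clear
  edge (11,5)–(9,10): clear
  edge (9,10)–(0,10): clear
  edge (0,10)–(0,5): clear
  midpoint (13,23/2) outside
  → clear
Obstacle 4 [(16,1) (24,4) (16,11)]:
  edge (16,1)–(24,4): clear
  edge (24,4)–(16,11): clear
  edge (16,11)–(16,1): clear
  midpoint (13,23/2) outside
  → clear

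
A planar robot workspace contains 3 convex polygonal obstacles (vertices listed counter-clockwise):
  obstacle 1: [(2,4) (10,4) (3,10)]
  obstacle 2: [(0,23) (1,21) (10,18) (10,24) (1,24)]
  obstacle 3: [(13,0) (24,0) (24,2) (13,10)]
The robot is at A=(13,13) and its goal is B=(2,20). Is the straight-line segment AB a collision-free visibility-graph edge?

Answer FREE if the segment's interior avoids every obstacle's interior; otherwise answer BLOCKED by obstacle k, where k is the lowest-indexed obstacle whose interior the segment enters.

FREE

Obstacle 1 [(2,4) (10,4) (3,10)]:
  edge (2,4)–(10,4): clear
  edge (10,4)–(3,10): clear
  edge (3,10)–(2,4): clear
  midpoint (15/2,33/2) outside
  → clear
Obstacle 2 [(0,23) (1,21) (10,18) (10,24) (1,24)]:
  edge (0,23)–(1,21): clear
  edge (1,21)–(10,18): clear
  edge (10,18)–(10,24): clear
  edge (10,24)–(1,24): clear
  edge (1,24)–(0,23): clear
  midpoint (15/2,33/2) outside
  → clear
Obstacle 3 [(13,0) (24,0) (24,2) (13,10)]:
  edge (13,0)–(24,0): clear
  edge (24,0)–(24,2): clear
  edge (24,2)–(13,10): clear
  edge (13,10)–(13,0): clear
  midpoint (15/2,33/2) outside
  → clear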